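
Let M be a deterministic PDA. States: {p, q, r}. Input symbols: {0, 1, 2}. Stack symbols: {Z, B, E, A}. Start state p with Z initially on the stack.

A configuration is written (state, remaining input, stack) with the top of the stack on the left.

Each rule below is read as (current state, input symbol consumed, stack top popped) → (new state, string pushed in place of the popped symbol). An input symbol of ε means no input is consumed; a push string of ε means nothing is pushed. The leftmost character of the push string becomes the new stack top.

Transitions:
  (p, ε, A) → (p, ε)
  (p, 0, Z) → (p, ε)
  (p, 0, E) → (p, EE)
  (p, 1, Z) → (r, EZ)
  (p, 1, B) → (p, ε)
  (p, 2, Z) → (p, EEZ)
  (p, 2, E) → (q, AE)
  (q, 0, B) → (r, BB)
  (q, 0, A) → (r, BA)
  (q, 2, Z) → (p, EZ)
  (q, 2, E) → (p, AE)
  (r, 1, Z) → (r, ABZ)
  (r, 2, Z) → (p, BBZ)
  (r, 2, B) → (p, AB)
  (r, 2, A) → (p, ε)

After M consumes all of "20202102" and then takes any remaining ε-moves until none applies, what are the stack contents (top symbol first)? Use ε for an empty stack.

(p, 20202102, Z)
  read 2, top Z: go to p, push EEZ → (p, 0202102, EEZ)
  read 0, top E: go to p, push EE → (p, 202102, EEEZ)
  read 2, top E: go to q, push AE → (q, 02102, AEEEZ)
  read 0, top A: go to r, push BA → (r, 2102, BAEEEZ)
  read 2, top B: go to p, push AB → (p, 102, ABAEEEZ)
  ε-move, top A: go to p, push ε → (p, 102, BAEEEZ)
  read 1, top B: go to p, push ε → (p, 02, AEEEZ)
  ε-move, top A: go to p, push ε → (p, 02, EEEZ)
  read 0, top E: go to p, push EE → (p, 2, EEEEZ)
  read 2, top E: go to q, push AE → (q, ε, AEEEEZ)
All input consumed in state q with stack AEEEEZ.

AEEEEZ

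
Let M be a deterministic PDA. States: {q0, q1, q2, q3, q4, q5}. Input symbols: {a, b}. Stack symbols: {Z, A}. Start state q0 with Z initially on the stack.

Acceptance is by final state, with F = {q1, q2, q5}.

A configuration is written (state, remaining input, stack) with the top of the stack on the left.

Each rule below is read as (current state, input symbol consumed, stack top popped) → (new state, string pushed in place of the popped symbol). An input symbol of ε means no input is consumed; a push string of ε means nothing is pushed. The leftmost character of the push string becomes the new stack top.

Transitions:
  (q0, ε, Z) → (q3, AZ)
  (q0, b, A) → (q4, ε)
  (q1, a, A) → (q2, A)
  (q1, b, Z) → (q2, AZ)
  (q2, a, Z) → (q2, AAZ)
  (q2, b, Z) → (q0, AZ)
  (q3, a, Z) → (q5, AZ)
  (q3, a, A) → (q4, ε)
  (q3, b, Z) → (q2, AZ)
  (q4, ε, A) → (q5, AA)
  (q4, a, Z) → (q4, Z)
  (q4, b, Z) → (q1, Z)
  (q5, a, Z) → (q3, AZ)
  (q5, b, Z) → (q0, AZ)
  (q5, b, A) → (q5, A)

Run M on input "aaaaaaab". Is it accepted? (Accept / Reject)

Accept

(q0, aaaaaaab, Z)
  ε-move, top Z: go to q3, push AZ → (q3, aaaaaaab, AZ)
  read a, top A: go to q4, push ε → (q4, aaaaaab, Z)
  read a, top Z: go to q4, push Z → (q4, aaaaab, Z)
  read a, top Z: go to q4, push Z → (q4, aaaab, Z)
  read a, top Z: go to q4, push Z → (q4, aaab, Z)
  read a, top Z: go to q4, push Z → (q4, aab, Z)
  read a, top Z: go to q4, push Z → (q4, ab, Z)
  read a, top Z: go to q4, push Z → (q4, b, Z)
  read b, top Z: go to q1, push Z → (q1, ε, Z)
All input consumed; state q1 ∈ F.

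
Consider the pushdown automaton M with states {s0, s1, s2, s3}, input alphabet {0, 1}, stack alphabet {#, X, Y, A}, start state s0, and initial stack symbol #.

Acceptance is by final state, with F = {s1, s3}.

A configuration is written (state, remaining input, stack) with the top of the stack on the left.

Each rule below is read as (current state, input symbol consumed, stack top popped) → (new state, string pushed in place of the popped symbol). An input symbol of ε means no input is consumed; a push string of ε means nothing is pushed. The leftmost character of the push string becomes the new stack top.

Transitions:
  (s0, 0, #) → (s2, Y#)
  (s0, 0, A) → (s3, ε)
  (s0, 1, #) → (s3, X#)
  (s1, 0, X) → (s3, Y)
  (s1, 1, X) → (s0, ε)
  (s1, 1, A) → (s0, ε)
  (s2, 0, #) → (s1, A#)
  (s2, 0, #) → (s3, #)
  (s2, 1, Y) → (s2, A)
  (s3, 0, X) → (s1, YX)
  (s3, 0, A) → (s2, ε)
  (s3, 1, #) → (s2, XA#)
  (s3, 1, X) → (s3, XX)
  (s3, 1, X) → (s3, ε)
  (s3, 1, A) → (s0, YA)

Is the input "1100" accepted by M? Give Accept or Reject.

Reject

No computation consumes all input and reaches a final state.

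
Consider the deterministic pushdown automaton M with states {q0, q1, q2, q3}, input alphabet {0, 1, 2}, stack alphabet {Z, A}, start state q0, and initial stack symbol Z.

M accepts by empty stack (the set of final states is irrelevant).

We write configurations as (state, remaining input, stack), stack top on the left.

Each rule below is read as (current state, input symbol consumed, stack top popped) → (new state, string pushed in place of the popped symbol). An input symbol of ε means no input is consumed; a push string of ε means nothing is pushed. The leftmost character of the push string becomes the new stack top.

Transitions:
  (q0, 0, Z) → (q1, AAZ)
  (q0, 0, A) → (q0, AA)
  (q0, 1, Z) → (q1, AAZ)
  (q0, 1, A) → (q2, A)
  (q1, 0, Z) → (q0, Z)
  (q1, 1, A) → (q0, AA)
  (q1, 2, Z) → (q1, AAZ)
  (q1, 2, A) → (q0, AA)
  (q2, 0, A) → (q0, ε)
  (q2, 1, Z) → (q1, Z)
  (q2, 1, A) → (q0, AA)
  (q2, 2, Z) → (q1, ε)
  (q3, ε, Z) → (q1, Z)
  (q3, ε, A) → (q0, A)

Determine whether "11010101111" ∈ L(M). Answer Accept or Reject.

(q0, 11010101111, Z) ⊢ (q1, 1010101111, AAZ) ⊢ (q0, 010101111, AAAZ) ⊢ (q0, 10101111, AAAAZ) ⊢ (q2, 0101111, AAAAZ) ⊢ (q0, 101111, AAAZ) ⊢ (q2, 01111, AAAZ) ⊢ (q0, 1111, AAZ) ⊢ (q2, 111, AAZ) ⊢ (q0, 11, AAAZ) ⊢ (q2, 1, AAAZ) ⊢ (q0, ε, AAAAZ)
All input consumed; stack is AAAAZ, not empty, and no further ε-move applies.

Reject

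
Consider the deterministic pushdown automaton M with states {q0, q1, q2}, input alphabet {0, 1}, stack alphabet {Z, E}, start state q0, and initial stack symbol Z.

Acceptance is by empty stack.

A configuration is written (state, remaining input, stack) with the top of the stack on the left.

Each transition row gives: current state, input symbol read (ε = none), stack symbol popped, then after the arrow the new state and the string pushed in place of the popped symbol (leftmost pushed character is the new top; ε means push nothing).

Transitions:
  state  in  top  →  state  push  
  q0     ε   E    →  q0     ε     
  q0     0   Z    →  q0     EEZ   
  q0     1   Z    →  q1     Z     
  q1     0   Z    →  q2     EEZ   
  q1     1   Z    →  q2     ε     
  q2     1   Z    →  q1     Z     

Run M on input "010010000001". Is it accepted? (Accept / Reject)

Reject

(q0, 010010000001, Z)
  read 0, top Z: go to q0, push EEZ → (q0, 10010000001, EEZ)
  ε-move, top E: go to q0, push ε → (q0, 10010000001, EZ)
  ε-move, top E: go to q0, push ε → (q0, 10010000001, Z)
  read 1, top Z: go to q1, push Z → (q1, 0010000001, Z)
  read 0, top Z: go to q2, push EEZ → (q2, 010000001, EEZ)
No transition applies at (q2, 010000001, EEZ); input not fully consumed.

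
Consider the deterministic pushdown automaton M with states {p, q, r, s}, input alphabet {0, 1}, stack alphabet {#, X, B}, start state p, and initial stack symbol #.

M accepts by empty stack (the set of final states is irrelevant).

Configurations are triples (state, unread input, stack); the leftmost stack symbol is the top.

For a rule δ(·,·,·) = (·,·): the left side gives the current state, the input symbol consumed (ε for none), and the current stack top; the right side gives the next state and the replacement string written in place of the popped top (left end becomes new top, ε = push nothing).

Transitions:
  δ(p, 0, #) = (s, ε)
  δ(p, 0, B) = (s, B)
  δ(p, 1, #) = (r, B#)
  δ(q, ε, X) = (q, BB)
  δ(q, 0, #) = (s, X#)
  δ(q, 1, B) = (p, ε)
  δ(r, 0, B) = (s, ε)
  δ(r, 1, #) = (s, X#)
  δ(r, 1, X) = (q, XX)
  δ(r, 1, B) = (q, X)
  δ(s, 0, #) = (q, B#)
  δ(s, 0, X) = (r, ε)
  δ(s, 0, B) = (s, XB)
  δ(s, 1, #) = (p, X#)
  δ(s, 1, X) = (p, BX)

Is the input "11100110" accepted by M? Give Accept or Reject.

(p, 11100110, #)
  read 1, top #: go to r, push B# → (r, 1100110, B#)
  read 1, top B: go to q, push X → (q, 100110, X#)
  ε-move, top X: go to q, push BB → (q, 100110, BB#)
  read 1, top B: go to p, push ε → (p, 00110, B#)
  read 0, top B: go to s, push B → (s, 0110, B#)
  read 0, top B: go to s, push XB → (s, 110, XB#)
  read 1, top X: go to p, push BX → (p, 10, BXB#)
No transition applies at (p, 10, BXB#); input not fully consumed.

Reject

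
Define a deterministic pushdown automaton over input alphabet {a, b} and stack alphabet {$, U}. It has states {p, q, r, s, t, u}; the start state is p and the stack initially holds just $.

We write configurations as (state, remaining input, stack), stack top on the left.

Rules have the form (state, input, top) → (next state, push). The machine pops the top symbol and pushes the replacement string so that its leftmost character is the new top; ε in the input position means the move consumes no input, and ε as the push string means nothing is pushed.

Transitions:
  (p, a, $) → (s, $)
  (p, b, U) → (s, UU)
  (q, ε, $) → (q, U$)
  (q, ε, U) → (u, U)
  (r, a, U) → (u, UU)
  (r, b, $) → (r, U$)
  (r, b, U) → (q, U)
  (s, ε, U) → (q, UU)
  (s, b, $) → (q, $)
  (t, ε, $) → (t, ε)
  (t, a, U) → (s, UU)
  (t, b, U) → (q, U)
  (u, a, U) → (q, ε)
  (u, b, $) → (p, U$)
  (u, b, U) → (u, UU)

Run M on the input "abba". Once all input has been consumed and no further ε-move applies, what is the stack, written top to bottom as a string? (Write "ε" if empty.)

(p, abba, $)
  read a, top $: go to s, push $ → (s, bba, $)
  read b, top $: go to q, push $ → (q, ba, $)
  ε-move, top $: go to q, push U$ → (q, ba, U$)
  ε-move, top U: go to u, push U → (u, ba, U$)
  read b, top U: go to u, push UU → (u, a, UU$)
  read a, top U: go to q, push ε → (q, ε, U$)
  ε-move, top U: go to u, push U → (u, ε, U$)
All input consumed in state u with stack U$.

U$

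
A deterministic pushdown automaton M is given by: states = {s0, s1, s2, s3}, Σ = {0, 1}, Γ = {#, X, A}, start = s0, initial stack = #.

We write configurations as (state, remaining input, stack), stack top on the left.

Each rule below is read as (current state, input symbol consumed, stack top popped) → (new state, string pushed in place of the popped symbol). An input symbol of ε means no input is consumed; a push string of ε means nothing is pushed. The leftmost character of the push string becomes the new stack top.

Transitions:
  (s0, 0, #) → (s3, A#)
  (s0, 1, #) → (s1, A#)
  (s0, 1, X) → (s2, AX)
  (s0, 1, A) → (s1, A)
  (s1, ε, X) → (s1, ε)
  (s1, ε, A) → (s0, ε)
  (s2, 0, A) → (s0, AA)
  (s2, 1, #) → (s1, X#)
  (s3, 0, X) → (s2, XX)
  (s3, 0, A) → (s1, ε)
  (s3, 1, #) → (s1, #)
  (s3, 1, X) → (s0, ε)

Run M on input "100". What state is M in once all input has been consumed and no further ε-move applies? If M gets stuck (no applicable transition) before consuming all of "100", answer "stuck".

(s0, 100, #)
  read 1, top #: go to s1, push A# → (s1, 00, A#)
  ε-move, top A: go to s0, push ε → (s0, 00, #)
  read 0, top #: go to s3, push A# → (s3, 0, A#)
  read 0, top A: go to s1, push ε → (s1, ε, #)
All input consumed; M is in state s1.

s1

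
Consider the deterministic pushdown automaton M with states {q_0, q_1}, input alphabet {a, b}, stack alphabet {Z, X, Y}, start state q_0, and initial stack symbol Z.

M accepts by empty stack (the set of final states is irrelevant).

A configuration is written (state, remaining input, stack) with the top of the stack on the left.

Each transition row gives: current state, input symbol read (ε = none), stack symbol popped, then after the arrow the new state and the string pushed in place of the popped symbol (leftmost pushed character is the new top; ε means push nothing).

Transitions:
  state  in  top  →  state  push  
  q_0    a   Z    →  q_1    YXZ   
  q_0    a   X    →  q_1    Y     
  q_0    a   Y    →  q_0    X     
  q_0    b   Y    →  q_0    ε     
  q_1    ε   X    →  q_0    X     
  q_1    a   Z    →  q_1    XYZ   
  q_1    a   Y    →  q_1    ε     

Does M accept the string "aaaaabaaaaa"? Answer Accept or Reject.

Reject

(q_0, aaaaabaaaaa, Z)
  read a, top Z: go to q_1, push YXZ → (q_1, aaaabaaaaa, YXZ)
  read a, top Y: go to q_1, push ε → (q_1, aaabaaaaa, XZ)
  ε-move, top X: go to q_0, push X → (q_0, aaabaaaaa, XZ)
  read a, top X: go to q_1, push Y → (q_1, aabaaaaa, YZ)
  read a, top Y: go to q_1, push ε → (q_1, abaaaaa, Z)
  read a, top Z: go to q_1, push XYZ → (q_1, baaaaa, XYZ)
  ε-move, top X: go to q_0, push X → (q_0, baaaaa, XYZ)
No transition applies at (q_0, baaaaa, XYZ); input not fully consumed.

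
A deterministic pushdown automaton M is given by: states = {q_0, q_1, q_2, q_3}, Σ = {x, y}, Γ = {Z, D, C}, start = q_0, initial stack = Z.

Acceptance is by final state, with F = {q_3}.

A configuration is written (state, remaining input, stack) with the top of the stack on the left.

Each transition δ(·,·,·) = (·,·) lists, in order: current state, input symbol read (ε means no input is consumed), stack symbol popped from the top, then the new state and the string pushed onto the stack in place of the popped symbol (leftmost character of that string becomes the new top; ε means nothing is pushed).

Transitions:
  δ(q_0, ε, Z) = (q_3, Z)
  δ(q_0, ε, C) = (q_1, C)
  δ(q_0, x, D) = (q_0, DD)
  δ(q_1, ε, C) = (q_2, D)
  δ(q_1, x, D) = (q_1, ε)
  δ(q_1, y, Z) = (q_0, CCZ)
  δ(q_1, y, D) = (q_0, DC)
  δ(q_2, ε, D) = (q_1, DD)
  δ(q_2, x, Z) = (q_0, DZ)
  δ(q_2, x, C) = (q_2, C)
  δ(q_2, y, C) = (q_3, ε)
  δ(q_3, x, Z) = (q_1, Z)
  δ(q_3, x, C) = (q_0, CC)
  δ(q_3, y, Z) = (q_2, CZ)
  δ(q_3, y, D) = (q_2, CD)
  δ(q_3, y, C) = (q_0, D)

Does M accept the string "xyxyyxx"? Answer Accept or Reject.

Reject

(q_0, xyxyyxx, Z)
  ε-move, top Z: go to q_3, push Z → (q_3, xyxyyxx, Z)
  read x, top Z: go to q_1, push Z → (q_1, yxyyxx, Z)
  read y, top Z: go to q_0, push CCZ → (q_0, xyyxx, CCZ)
  ε-move, top C: go to q_1, push C → (q_1, xyyxx, CCZ)
  ε-move, top C: go to q_2, push D → (q_2, xyyxx, DCZ)
  ε-move, top D: go to q_1, push DD → (q_1, xyyxx, DDCZ)
  read x, top D: go to q_1, push ε → (q_1, yyxx, DCZ)
  read y, top D: go to q_0, push DC → (q_0, yxx, DCCZ)
No transition applies at (q_0, yxx, DCCZ); input not fully consumed.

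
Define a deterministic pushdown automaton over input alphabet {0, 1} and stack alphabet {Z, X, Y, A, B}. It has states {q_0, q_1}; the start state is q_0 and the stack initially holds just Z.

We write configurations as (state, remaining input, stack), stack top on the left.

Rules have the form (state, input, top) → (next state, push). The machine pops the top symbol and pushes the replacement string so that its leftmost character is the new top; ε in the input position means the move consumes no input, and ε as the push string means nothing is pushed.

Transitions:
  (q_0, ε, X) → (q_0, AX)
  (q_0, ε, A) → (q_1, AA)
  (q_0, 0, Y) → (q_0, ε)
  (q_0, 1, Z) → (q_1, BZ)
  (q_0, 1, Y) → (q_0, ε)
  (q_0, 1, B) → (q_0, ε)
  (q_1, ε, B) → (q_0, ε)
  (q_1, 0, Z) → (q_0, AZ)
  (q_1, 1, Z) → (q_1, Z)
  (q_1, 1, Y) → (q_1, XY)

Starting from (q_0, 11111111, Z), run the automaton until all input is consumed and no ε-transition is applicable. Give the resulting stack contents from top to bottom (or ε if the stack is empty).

Z

(q_0, 11111111, Z) ⊢ (q_1, 1111111, BZ) ⊢ (q_0, 1111111, Z) ⊢ (q_1, 111111, BZ) ⊢ (q_0, 111111, Z) ⊢ (q_1, 11111, BZ) ⊢ (q_0, 11111, Z) ⊢ (q_1, 1111, BZ) ⊢ (q_0, 1111, Z) ⊢ (q_1, 111, BZ) ⊢ (q_0, 111, Z) ⊢ (q_1, 11, BZ) ⊢ (q_0, 11, Z) ⊢ (q_1, 1, BZ) ⊢ (q_0, 1, Z) ⊢ (q_1, ε, BZ) ⊢ (q_0, ε, Z)
All input consumed in state q_0 with stack Z.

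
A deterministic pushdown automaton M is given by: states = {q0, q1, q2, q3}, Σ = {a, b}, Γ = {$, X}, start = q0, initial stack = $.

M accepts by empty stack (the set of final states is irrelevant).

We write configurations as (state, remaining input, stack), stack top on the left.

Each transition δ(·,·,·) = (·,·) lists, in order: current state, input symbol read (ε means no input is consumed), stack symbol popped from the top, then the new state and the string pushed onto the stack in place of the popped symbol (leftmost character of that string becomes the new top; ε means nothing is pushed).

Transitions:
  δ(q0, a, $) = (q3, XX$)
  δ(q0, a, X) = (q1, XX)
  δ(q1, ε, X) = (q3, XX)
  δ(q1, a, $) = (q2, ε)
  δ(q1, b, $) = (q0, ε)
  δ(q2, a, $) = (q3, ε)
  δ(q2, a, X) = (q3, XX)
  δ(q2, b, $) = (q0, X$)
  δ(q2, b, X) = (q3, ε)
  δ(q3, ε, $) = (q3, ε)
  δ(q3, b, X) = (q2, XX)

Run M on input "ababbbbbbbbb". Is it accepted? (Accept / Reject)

(q0, ababbbbbbbbb, $) ⊢ (q3, babbbbbbbbb, XX$) ⊢ (q2, abbbbbbbbb, XXX$) ⊢ (q3, bbbbbbbbb, XXXX$) ⊢ (q2, bbbbbbbb, XXXXX$) ⊢ (q3, bbbbbbb, XXXX$) ⊢ (q2, bbbbbb, XXXXX$) ⊢ (q3, bbbbb, XXXX$) ⊢ (q2, bbbb, XXXXX$) ⊢ (q3, bbb, XXXX$) ⊢ (q2, bb, XXXXX$) ⊢ (q3, b, XXXX$) ⊢ (q2, ε, XXXXX$)
All input consumed; stack is XXXXX$, not empty, and no further ε-move applies.

Reject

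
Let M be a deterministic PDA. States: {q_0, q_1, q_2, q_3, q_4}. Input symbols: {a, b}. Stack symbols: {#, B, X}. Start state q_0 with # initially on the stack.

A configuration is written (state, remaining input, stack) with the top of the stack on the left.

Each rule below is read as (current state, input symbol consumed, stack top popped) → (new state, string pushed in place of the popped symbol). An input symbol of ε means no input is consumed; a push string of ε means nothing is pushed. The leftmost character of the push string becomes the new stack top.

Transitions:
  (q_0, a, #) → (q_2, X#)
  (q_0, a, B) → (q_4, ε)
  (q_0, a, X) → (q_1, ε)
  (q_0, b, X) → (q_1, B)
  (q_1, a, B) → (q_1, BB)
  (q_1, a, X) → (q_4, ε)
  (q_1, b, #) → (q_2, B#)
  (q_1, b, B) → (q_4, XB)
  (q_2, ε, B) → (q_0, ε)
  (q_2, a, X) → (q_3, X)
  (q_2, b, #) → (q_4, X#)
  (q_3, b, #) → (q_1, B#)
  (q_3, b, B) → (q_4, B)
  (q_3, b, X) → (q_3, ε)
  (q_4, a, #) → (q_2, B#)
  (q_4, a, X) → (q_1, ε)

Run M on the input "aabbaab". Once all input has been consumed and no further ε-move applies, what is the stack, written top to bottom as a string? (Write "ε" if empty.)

XBBB#

(q_0, aabbaab, #) ⊢ (q_2, abbaab, X#) ⊢ (q_3, bbaab, X#) ⊢ (q_3, baab, #) ⊢ (q_1, aab, B#) ⊢ (q_1, ab, BB#) ⊢ (q_1, b, BBB#) ⊢ (q_4, ε, XBBB#)
All input consumed in state q_4 with stack XBBB#.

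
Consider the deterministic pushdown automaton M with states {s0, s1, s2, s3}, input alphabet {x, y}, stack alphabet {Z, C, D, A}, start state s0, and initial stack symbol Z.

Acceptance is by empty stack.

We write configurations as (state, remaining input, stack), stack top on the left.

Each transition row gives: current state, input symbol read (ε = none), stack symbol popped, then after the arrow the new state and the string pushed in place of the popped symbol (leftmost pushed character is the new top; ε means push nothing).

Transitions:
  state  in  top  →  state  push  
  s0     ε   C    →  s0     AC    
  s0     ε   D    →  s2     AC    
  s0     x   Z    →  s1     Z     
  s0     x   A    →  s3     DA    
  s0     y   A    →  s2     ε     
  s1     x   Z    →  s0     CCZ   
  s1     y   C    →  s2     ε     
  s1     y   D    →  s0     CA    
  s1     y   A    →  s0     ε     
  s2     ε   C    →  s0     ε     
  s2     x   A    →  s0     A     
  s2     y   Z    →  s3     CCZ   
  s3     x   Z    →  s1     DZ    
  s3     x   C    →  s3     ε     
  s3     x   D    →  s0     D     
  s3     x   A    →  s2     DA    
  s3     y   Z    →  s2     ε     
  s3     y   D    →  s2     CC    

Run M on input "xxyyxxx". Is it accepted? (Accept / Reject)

Reject

(s0, xxyyxxx, Z)
  read x, top Z: go to s1, push Z → (s1, xyyxxx, Z)
  read x, top Z: go to s0, push CCZ → (s0, yyxxx, CCZ)
  ε-move, top C: go to s0, push AC → (s0, yyxxx, ACCZ)
  read y, top A: go to s2, push ε → (s2, yxxx, CCZ)
  ε-move, top C: go to s0, push ε → (s0, yxxx, CZ)
  ε-move, top C: go to s0, push AC → (s0, yxxx, ACZ)
  read y, top A: go to s2, push ε → (s2, xxx, CZ)
  ε-move, top C: go to s0, push ε → (s0, xxx, Z)
  read x, top Z: go to s1, push Z → (s1, xx, Z)
  read x, top Z: go to s0, push CCZ → (s0, x, CCZ)
  ε-move, top C: go to s0, push AC → (s0, x, ACCZ)
  read x, top A: go to s3, push DA → (s3, ε, DACCZ)
All input consumed; stack is DACCZ, not empty, and no further ε-move applies.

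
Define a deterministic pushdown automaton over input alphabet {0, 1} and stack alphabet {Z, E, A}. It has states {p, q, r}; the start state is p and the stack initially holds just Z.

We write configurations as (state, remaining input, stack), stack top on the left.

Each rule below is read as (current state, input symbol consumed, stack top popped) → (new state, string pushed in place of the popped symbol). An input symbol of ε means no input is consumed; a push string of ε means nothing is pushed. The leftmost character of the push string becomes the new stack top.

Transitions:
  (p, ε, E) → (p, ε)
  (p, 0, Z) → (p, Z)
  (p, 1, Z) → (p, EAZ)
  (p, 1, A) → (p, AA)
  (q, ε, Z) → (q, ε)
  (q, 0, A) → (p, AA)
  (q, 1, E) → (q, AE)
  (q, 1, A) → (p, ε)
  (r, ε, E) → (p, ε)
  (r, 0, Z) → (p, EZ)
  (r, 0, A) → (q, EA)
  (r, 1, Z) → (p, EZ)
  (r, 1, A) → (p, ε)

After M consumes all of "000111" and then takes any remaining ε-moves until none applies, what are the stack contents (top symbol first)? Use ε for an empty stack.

AAAZ

(p, 000111, Z) ⊢ (p, 00111, Z) ⊢ (p, 0111, Z) ⊢ (p, 111, Z) ⊢ (p, 11, EAZ) ⊢ (p, 11, AZ) ⊢ (p, 1, AAZ) ⊢ (p, ε, AAAZ)
All input consumed in state p with stack AAAZ.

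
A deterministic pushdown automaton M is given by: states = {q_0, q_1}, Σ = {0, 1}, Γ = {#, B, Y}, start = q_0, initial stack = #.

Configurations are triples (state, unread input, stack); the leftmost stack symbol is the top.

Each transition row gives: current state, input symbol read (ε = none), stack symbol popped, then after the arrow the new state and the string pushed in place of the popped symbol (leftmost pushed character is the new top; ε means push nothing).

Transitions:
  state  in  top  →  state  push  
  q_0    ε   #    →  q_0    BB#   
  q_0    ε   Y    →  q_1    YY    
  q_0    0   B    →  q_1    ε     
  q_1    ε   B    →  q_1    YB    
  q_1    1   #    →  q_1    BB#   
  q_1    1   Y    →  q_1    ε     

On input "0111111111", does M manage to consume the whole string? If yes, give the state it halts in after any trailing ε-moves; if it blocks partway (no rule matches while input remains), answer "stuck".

(q_0, 0111111111, #)
  ε-move, top #: go to q_0, push BB# → (q_0, 0111111111, BB#)
  read 0, top B: go to q_1, push ε → (q_1, 111111111, B#)
  ε-move, top B: go to q_1, push YB → (q_1, 111111111, YB#)
  read 1, top Y: go to q_1, push ε → (q_1, 11111111, B#)
  ε-move, top B: go to q_1, push YB → (q_1, 11111111, YB#)
  read 1, top Y: go to q_1, push ε → (q_1, 1111111, B#)
  ε-move, top B: go to q_1, push YB → (q_1, 1111111, YB#)
  read 1, top Y: go to q_1, push ε → (q_1, 111111, B#)
  ε-move, top B: go to q_1, push YB → (q_1, 111111, YB#)
  read 1, top Y: go to q_1, push ε → (q_1, 11111, B#)
  ε-move, top B: go to q_1, push YB → (q_1, 11111, YB#)
  read 1, top Y: go to q_1, push ε → (q_1, 1111, B#)
  ε-move, top B: go to q_1, push YB → (q_1, 1111, YB#)
  read 1, top Y: go to q_1, push ε → (q_1, 111, B#)
  ε-move, top B: go to q_1, push YB → (q_1, 111, YB#)
  read 1, top Y: go to q_1, push ε → (q_1, 11, B#)
  ε-move, top B: go to q_1, push YB → (q_1, 11, YB#)
  read 1, top Y: go to q_1, push ε → (q_1, 1, B#)
  ε-move, top B: go to q_1, push YB → (q_1, 1, YB#)
  read 1, top Y: go to q_1, push ε → (q_1, ε, B#)
  ε-move, top B: go to q_1, push YB → (q_1, ε, YB#)
All input consumed; M is in state q_1.

q_1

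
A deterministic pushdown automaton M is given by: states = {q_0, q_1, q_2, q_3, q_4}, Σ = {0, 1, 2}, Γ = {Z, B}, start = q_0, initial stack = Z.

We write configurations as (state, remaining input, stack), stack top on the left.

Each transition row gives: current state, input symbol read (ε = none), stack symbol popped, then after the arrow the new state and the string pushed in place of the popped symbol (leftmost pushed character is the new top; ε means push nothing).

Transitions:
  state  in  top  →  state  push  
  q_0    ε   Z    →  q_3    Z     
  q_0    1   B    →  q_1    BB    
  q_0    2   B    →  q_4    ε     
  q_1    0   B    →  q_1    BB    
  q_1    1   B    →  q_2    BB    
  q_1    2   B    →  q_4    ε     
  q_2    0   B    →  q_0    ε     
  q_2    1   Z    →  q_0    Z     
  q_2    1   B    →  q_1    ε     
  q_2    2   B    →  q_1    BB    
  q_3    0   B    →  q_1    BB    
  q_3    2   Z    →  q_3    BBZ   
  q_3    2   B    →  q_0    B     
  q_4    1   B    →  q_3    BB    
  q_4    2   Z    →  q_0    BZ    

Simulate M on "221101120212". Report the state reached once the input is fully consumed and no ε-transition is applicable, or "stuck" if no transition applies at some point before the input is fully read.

(q_0, 221101120212, Z)
  ε-move, top Z: go to q_3, push Z → (q_3, 221101120212, Z)
  read 2, top Z: go to q_3, push BBZ → (q_3, 21101120212, BBZ)
  read 2, top B: go to q_0, push B → (q_0, 1101120212, BBZ)
  read 1, top B: go to q_1, push BB → (q_1, 101120212, BBBZ)
  read 1, top B: go to q_2, push BB → (q_2, 01120212, BBBBZ)
  read 0, top B: go to q_0, push ε → (q_0, 1120212, BBBZ)
  read 1, top B: go to q_1, push BB → (q_1, 120212, BBBBZ)
  read 1, top B: go to q_2, push BB → (q_2, 20212, BBBBBZ)
  read 2, top B: go to q_1, push BB → (q_1, 0212, BBBBBBZ)
  read 0, top B: go to q_1, push BB → (q_1, 212, BBBBBBBZ)
  read 2, top B: go to q_4, push ε → (q_4, 12, BBBBBBZ)
  read 1, top B: go to q_3, push BB → (q_3, 2, BBBBBBBZ)
  read 2, top B: go to q_0, push B → (q_0, ε, BBBBBBBZ)
All input consumed; M is in state q_0.

q_0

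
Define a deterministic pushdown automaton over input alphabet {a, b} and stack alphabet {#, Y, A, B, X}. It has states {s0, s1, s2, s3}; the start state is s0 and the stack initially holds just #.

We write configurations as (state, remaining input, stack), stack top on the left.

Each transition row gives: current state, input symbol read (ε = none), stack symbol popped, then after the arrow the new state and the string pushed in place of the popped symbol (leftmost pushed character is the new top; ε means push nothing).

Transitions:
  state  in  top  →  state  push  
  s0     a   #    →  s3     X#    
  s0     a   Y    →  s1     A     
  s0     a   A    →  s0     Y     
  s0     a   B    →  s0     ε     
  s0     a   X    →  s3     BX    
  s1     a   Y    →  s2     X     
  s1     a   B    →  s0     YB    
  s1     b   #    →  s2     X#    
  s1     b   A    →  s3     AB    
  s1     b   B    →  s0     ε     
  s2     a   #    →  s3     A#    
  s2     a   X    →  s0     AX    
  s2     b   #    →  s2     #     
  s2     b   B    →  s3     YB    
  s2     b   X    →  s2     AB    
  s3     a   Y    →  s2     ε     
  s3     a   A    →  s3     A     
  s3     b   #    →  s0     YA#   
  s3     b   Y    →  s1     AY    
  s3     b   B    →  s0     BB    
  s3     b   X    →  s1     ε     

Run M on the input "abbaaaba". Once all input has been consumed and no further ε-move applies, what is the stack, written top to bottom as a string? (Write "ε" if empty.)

ABX#

(s0, abbaaaba, #)
  read a, top #: go to s3, push X# → (s3, bbaaaba, X#)
  read b, top X: go to s1, push ε → (s1, baaaba, #)
  read b, top #: go to s2, push X# → (s2, aaaba, X#)
  read a, top X: go to s0, push AX → (s0, aaba, AX#)
  read a, top A: go to s0, push Y → (s0, aba, YX#)
  read a, top Y: go to s1, push A → (s1, ba, AX#)
  read b, top A: go to s3, push AB → (s3, a, ABX#)
  read a, top A: go to s3, push A → (s3, ε, ABX#)
All input consumed in state s3 with stack ABX#.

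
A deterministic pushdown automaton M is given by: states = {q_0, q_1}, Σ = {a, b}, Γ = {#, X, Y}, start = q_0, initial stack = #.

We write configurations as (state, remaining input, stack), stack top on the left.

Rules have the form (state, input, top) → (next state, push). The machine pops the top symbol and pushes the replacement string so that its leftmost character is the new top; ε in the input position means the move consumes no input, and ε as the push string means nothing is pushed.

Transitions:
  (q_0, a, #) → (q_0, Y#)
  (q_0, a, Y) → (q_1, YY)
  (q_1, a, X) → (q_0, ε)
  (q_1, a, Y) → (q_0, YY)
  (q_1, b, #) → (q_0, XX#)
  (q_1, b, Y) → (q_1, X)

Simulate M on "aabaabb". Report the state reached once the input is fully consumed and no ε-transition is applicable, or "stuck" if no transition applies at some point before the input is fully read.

(q_0, aabaabb, #)
  read a, top #: go to q_0, push Y# → (q_0, abaabb, Y#)
  read a, top Y: go to q_1, push YY → (q_1, baabb, YY#)
  read b, top Y: go to q_1, push X → (q_1, aabb, XY#)
  read a, top X: go to q_0, push ε → (q_0, abb, Y#)
  read a, top Y: go to q_1, push YY → (q_1, bb, YY#)
  read b, top Y: go to q_1, push X → (q_1, b, XY#)
No transition for (q_1, b, top X); M blocks with input b remaining.

stuck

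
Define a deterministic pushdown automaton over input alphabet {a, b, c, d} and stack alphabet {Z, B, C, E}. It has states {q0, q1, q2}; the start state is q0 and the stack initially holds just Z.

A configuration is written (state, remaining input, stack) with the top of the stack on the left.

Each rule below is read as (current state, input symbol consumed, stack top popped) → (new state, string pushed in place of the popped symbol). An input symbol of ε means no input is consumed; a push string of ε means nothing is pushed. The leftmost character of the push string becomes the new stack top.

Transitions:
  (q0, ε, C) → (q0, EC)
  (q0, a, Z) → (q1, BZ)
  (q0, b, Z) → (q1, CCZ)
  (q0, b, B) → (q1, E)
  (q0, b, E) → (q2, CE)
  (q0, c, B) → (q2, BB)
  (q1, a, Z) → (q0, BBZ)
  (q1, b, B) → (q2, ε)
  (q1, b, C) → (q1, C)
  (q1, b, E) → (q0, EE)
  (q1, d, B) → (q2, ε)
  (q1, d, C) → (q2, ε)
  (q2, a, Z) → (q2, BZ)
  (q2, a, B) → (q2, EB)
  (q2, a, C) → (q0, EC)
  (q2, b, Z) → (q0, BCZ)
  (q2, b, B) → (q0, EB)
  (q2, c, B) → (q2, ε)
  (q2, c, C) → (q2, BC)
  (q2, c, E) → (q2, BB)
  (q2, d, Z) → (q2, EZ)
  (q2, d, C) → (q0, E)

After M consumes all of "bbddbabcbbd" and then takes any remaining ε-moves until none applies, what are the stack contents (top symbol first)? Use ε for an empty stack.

(q0, bbddbabcbbd, Z)
  read b, top Z: go to q1, push CCZ → (q1, bddbabcbbd, CCZ)
  read b, top C: go to q1, push C → (q1, ddbabcbbd, CCZ)
  read d, top C: go to q2, push ε → (q2, dbabcbbd, CZ)
  read d, top C: go to q0, push E → (q0, babcbbd, EZ)
  read b, top E: go to q2, push CE → (q2, abcbbd, CEZ)
  read a, top C: go to q0, push EC → (q0, bcbbd, ECEZ)
  read b, top E: go to q2, push CE → (q2, cbbd, CECEZ)
  read c, top C: go to q2, push BC → (q2, bbd, BCECEZ)
  read b, top B: go to q0, push EB → (q0, bd, EBCECEZ)
  read b, top E: go to q2, push CE → (q2, d, CEBCECEZ)
  read d, top C: go to q0, push E → (q0, ε, EEBCECEZ)
All input consumed in state q0 with stack EEBCECEZ.

EEBCECEZ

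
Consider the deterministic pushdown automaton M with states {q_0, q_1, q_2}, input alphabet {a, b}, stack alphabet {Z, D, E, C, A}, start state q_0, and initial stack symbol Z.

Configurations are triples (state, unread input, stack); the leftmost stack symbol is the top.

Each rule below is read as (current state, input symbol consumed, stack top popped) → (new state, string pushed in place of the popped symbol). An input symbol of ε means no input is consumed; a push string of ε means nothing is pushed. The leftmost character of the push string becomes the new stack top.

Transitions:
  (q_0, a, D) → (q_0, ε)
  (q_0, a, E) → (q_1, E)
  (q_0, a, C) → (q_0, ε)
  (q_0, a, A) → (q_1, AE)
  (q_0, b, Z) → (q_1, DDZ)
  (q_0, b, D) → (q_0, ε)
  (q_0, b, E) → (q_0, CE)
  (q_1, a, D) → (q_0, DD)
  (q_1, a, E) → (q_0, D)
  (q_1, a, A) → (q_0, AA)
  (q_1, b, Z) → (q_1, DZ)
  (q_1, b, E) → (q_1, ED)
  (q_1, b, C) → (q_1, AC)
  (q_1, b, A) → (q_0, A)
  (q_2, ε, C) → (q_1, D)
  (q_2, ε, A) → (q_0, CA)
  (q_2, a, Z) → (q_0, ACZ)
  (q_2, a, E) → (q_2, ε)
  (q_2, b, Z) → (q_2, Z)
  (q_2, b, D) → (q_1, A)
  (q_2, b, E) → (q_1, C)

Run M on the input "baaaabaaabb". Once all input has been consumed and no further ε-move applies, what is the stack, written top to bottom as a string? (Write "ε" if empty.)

DDZ

(q_0, baaaabaaabb, Z)
  read b, top Z: go to q_1, push DDZ → (q_1, aaaabaaabb, DDZ)
  read a, top D: go to q_0, push DD → (q_0, aaabaaabb, DDDZ)
  read a, top D: go to q_0, push ε → (q_0, aabaaabb, DDZ)
  read a, top D: go to q_0, push ε → (q_0, abaaabb, DZ)
  read a, top D: go to q_0, push ε → (q_0, baaabb, Z)
  read b, top Z: go to q_1, push DDZ → (q_1, aaabb, DDZ)
  read a, top D: go to q_0, push DD → (q_0, aabb, DDDZ)
  read a, top D: go to q_0, push ε → (q_0, abb, DDZ)
  read a, top D: go to q_0, push ε → (q_0, bb, DZ)
  read b, top D: go to q_0, push ε → (q_0, b, Z)
  read b, top Z: go to q_1, push DDZ → (q_1, ε, DDZ)
All input consumed in state q_1 with stack DDZ.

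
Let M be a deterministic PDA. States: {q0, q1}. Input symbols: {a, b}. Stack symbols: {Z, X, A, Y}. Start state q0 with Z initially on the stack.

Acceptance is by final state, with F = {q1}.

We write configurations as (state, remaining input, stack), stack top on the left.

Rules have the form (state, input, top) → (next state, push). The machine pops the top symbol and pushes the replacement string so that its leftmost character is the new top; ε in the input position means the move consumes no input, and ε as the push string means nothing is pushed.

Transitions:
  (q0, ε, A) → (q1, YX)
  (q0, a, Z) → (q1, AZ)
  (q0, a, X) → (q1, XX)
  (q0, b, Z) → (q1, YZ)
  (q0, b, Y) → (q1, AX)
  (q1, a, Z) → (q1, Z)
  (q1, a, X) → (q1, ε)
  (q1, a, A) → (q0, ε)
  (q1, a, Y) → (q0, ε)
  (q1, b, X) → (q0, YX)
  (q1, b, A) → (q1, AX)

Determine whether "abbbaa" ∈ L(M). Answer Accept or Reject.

Accept

(q0, abbbaa, Z)
  read a, top Z: go to q1, push AZ → (q1, bbbaa, AZ)
  read b, top A: go to q1, push AX → (q1, bbaa, AXZ)
  read b, top A: go to q1, push AX → (q1, baa, AXXZ)
  read b, top A: go to q1, push AX → (q1, aa, AXXXZ)
  read a, top A: go to q0, push ε → (q0, a, XXXZ)
  read a, top X: go to q1, push XX → (q1, ε, XXXXZ)
All input consumed; state q1 ∈ F.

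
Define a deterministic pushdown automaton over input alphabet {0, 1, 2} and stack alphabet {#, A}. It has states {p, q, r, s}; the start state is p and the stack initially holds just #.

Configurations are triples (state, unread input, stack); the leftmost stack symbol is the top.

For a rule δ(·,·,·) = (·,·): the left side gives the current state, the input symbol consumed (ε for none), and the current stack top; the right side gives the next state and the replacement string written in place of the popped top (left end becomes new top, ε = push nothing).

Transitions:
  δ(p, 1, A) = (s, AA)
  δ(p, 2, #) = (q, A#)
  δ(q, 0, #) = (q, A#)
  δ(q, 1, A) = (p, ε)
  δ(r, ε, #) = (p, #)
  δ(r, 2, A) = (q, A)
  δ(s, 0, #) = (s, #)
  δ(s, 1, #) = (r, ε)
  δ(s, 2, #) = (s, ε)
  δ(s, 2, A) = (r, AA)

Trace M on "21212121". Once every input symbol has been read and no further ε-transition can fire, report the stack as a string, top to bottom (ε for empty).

(p, 21212121, #)
  read 2, top #: go to q, push A# → (q, 1212121, A#)
  read 1, top A: go to p, push ε → (p, 212121, #)
  read 2, top #: go to q, push A# → (q, 12121, A#)
  read 1, top A: go to p, push ε → (p, 2121, #)
  read 2, top #: go to q, push A# → (q, 121, A#)
  read 1, top A: go to p, push ε → (p, 21, #)
  read 2, top #: go to q, push A# → (q, 1, A#)
  read 1, top A: go to p, push ε → (p, ε, #)
All input consumed in state p with stack #.

#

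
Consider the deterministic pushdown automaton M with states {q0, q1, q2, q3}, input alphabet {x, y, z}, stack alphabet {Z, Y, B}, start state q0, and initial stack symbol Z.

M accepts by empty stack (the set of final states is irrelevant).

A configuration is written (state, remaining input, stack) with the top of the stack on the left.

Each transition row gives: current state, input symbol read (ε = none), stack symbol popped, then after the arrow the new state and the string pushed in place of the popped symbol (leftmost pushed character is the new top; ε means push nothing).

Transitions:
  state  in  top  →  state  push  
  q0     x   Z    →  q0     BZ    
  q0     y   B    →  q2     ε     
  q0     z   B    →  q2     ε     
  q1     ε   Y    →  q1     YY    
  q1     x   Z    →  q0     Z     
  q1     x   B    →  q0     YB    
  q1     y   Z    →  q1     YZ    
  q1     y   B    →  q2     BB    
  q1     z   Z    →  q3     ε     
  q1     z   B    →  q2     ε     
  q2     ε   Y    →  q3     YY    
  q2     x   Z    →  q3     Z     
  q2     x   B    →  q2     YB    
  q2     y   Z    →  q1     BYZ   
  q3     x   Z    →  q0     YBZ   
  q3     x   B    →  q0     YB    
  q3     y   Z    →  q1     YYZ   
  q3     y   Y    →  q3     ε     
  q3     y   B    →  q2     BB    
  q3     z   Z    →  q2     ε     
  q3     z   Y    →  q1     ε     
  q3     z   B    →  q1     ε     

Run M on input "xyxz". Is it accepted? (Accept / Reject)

Accept

(q0, xyxz, Z)
  read x, top Z: go to q0, push BZ → (q0, yxz, BZ)
  read y, top B: go to q2, push ε → (q2, xz, Z)
  read x, top Z: go to q3, push Z → (q3, z, Z)
  read z, top Z: go to q2, push ε → (q2, ε, ε)
All input consumed and the stack is empty.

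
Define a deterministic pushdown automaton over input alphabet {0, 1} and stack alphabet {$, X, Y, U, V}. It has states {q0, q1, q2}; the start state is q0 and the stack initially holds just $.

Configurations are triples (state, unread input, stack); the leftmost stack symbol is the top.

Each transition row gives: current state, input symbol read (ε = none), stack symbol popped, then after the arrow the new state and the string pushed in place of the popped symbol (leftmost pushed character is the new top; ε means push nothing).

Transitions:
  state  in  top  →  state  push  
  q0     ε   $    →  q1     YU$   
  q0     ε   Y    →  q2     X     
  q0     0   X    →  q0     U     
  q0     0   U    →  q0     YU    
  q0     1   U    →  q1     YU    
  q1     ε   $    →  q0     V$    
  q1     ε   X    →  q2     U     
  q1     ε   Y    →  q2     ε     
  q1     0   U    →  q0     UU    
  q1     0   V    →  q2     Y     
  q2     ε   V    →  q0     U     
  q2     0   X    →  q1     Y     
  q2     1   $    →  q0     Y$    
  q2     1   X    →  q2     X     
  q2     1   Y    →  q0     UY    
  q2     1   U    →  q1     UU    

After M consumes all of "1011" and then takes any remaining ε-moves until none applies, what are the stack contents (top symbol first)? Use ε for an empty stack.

UUUU$

(q0, 1011, $)
  ε-move, top $: go to q1, push YU$ → (q1, 1011, YU$)
  ε-move, top Y: go to q2, push ε → (q2, 1011, U$)
  read 1, top U: go to q1, push UU → (q1, 011, UU$)
  read 0, top U: go to q0, push UU → (q0, 11, UUU$)
  read 1, top U: go to q1, push YU → (q1, 1, YUUU$)
  ε-move, top Y: go to q2, push ε → (q2, 1, UUU$)
  read 1, top U: go to q1, push UU → (q1, ε, UUUU$)
All input consumed in state q1 with stack UUUU$.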